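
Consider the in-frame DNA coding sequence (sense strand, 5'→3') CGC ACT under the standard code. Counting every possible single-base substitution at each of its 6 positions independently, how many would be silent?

6

Codon 1 (CGC, Arg): 3 synonymous substitutions.
Codon 2 (ACT, Thr): 3 synonymous substitutions.
Total: 3 + 3 = 6.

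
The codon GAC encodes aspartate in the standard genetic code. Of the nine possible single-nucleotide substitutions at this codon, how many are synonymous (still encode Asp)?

Position 1: none → 0 synonymous.
Position 2: none → 0 synonymous.
Position 3: GAU → 1 synonymous.
Total: 0 + 0 + 1 = 1.

1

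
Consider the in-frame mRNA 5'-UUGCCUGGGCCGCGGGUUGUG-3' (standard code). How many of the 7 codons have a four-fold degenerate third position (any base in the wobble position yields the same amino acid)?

Codon 1 UUG (Leu): third position 2-fold.
Codon 2 CCU (Pro): third position 4-fold.
Codon 3 GGG (Gly): third position 4-fold.
Codon 4 CCG (Pro): third position 4-fold.
Codon 5 CGG (Arg): third position 4-fold.
Codon 6 GUU (Val): third position 4-fold.
Codon 7 GUG (Val): third position 4-fold.
Four-fold degenerate third positions: 6.

6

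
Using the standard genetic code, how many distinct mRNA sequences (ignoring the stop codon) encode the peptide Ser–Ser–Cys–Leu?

432

Ser: 6 codons.
Ser: 6 codons.
Cys: 2 codons.
Leu: 6 codons.
6 × 6 × 2 × 6 = 432.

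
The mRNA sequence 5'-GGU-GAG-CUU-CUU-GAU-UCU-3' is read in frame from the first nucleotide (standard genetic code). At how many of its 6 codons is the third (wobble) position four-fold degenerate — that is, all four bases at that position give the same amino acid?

4

Codon 1 GGU (Gly): third position 4-fold.
Codon 2 GAG (Glu): third position 2-fold.
Codon 3 CUU (Leu): third position 4-fold.
Codon 4 CUU (Leu): third position 4-fold.
Codon 5 GAU (Asp): third position 2-fold.
Codon 6 UCU (Ser): third position 4-fold.
Four-fold degenerate third positions: 4.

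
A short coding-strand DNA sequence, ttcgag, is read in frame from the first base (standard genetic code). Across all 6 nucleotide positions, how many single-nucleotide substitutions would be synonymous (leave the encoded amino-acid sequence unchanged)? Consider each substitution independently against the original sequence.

Codon 1 (TTC, Phe): 1 synonymous substitution.
Codon 2 (GAG, Glu): 1 synonymous substitution.
Total: 1 + 1 = 2.

2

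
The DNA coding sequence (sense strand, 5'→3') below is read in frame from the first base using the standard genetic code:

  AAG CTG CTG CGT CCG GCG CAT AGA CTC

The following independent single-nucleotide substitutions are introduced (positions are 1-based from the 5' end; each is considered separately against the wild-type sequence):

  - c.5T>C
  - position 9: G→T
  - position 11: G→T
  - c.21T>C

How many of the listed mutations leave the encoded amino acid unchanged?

Codon 2: CTG (Leu) → CCG (Pro) — missense.
Codon 3: CTG (Leu) → CTT (Leu) — synonymous.
Codon 4: CGT (Arg) → CTT (Leu) — missense.
Codon 7: CAT (His) → CAC (His) — synonymous.
Synonymous: 2 of 4.

2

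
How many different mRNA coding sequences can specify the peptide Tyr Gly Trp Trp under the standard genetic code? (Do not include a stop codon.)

Tyr: 2 codons.
Gly: 4 codons.
Trp: 1 codon.
Trp: 1 codon.
2 × 4 × 1 × 1 = 8.

8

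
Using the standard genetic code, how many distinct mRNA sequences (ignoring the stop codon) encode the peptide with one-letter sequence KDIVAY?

384

Lys: 2 codons.
Asp: 2 codons.
Ile: 3 codons.
Val: 4 codons.
Ala: 4 codons.
Tyr: 2 codons.
2 × 2 × 3 × 4 × 4 × 2 = 384.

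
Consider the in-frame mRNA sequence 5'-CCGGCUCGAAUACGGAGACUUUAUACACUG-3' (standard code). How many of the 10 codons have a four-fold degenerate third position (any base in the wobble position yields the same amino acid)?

Codon 1 CCG (Pro): third position 4-fold.
Codon 2 GCU (Ala): third position 4-fold.
Codon 3 CGA (Arg): third position 4-fold.
Codon 4 AUA (Ile): third position 3-fold.
Codon 5 CGG (Arg): third position 4-fold.
Codon 6 AGA (Arg): third position 2-fold.
Codon 7 CUU (Leu): third position 4-fold.
Codon 8 UAU (Tyr): third position 2-fold.
Codon 9 ACA (Thr): third position 4-fold.
Codon 10 CUG (Leu): third position 4-fold.
Four-fold degenerate third positions: 7.

7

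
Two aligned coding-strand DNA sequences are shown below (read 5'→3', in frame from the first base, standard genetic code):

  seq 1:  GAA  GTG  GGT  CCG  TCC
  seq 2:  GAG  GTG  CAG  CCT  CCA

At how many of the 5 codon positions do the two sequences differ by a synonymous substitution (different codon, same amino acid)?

2

Codon 1: GAA Glu / GAG Glu — synonymous.
Codon 2: GTG Val / GTG Val — identical.
Codon 3: GGT Gly / CAG Gln — nonsynonymous.
Codon 4: CCG Pro / CCT Pro — synonymous.
Codon 5: TCC Ser / CCA Pro — nonsynonymous.
Synonymous differences: 2.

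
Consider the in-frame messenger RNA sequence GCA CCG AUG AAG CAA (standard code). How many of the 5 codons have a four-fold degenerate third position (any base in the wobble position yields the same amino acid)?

Codon 1 GCA (Ala): third position 4-fold.
Codon 2 CCG (Pro): third position 4-fold.
Codon 3 AUG (Met): third position 1-fold.
Codon 4 AAG (Lys): third position 2-fold.
Codon 5 CAA (Gln): third position 2-fold.
Four-fold degenerate third positions: 2.

2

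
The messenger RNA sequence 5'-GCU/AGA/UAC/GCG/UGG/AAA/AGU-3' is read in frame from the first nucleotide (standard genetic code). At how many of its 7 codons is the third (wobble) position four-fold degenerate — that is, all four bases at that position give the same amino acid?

2

Codon 1 GCU (Ala): third position 4-fold.
Codon 2 AGA (Arg): third position 2-fold.
Codon 3 UAC (Tyr): third position 2-fold.
Codon 4 GCG (Ala): third position 4-fold.
Codon 5 UGG (Trp): third position 1-fold.
Codon 6 AAA (Lys): third position 2-fold.
Codon 7 AGU (Ser): third position 2-fold.
Four-fold degenerate third positions: 2.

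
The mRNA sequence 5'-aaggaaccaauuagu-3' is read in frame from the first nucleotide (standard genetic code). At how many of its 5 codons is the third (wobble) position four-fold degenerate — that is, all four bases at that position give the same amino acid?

Codon 1 AAG (Lys): third position 2-fold.
Codon 2 GAA (Glu): third position 2-fold.
Codon 3 CCA (Pro): third position 4-fold.
Codon 4 AUU (Ile): third position 3-fold.
Codon 5 AGU (Ser): third position 2-fold.
Four-fold degenerate third positions: 1.

1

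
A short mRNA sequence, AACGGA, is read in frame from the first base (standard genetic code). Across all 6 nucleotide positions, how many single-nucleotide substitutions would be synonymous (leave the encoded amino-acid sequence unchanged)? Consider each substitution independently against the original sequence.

Codon 1 (AAC, Asn): 1 synonymous substitution.
Codon 2 (GGA, Gly): 3 synonymous substitutions.
Total: 1 + 3 = 4.

4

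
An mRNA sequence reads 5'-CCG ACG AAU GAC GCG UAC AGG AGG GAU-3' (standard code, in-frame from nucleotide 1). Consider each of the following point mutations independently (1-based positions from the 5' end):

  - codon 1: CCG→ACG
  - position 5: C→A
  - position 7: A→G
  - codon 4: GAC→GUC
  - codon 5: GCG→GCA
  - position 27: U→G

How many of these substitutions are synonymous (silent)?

1

Codon 1: CCG (Pro) → ACG (Thr) — missense.
Codon 2: ACG (Thr) → AAG (Lys) — missense.
Codon 3: AAU (Asn) → GAU (Asp) — missense.
Codon 4: GAC (Asp) → GUC (Val) — missense.
Codon 5: GCG (Ala) → GCA (Ala) — synonymous.
Codon 9: GAU (Asp) → GAG (Glu) — missense.
Synonymous: 1 of 6.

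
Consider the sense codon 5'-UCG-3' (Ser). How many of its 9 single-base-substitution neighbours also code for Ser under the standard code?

Position 1: none → 0 synonymous.
Position 2: none → 0 synonymous.
Position 3: UCU, UCC, UCA → 3 synonymous.
Total: 0 + 0 + 3 = 3.

3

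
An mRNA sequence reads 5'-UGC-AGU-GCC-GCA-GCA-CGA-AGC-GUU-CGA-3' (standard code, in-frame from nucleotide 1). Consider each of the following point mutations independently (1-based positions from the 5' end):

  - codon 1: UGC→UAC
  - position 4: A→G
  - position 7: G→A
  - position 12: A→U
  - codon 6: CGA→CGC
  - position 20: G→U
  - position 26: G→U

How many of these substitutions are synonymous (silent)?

Codon 1: UGC (Cys) → UAC (Tyr) — missense.
Codon 2: AGU (Ser) → GGU (Gly) — missense.
Codon 3: GCC (Ala) → ACC (Thr) — missense.
Codon 4: GCA (Ala) → GCU (Ala) — synonymous.
Codon 6: CGA (Arg) → CGC (Arg) — synonymous.
Codon 7: AGC (Ser) → AUC (Ile) — missense.
Codon 9: CGA (Arg) → CUA (Leu) — missense.
Synonymous: 2 of 7.

2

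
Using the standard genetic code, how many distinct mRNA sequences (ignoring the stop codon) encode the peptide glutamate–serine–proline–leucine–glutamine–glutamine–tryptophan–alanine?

Glu: 2 codons.
Ser: 6 codons.
Pro: 4 codons.
Leu: 6 codons.
Gln: 2 codons.
Gln: 2 codons.
Trp: 1 codon.
Ala: 4 codons.
2 × 6 × 4 × 6 × 2 × 2 × 1 × 4 = 4608.

4608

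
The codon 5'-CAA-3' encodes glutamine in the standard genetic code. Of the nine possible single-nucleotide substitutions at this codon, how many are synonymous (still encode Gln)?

Position 1: none → 0 synonymous.
Position 2: none → 0 synonymous.
Position 3: CAG → 1 synonymous.
Total: 0 + 0 + 1 = 1.

1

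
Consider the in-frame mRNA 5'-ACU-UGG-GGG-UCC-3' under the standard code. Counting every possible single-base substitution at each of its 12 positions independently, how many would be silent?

Codon 1 (ACU, Thr): 3 synonymous substitutions.
Codon 2 (UGG, Trp): 0 synonymous substitutions.
Codon 3 (GGG, Gly): 3 synonymous substitutions.
Codon 4 (UCC, Ser): 3 synonymous substitutions.
Total: 3 + 0 + 3 + 3 = 9.

9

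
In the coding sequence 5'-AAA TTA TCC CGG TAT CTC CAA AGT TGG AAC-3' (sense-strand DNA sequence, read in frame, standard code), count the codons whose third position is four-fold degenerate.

3

Codon 1 AAA (Lys): third position 2-fold.
Codon 2 TTA (Leu): third position 2-fold.
Codon 3 TCC (Ser): third position 4-fold.
Codon 4 CGG (Arg): third position 4-fold.
Codon 5 TAT (Tyr): third position 2-fold.
Codon 6 CTC (Leu): third position 4-fold.
Codon 7 CAA (Gln): third position 2-fold.
Codon 8 AGT (Ser): third position 2-fold.
Codon 9 TGG (Trp): third position 1-fold.
Codon 10 AAC (Asn): third position 2-fold.
Four-fold degenerate third positions: 3.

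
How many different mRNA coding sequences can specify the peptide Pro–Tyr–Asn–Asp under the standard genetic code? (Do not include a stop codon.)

Pro: 4 codons.
Tyr: 2 codons.
Asn: 2 codons.
Asp: 2 codons.
4 × 2 × 2 × 2 = 32.

32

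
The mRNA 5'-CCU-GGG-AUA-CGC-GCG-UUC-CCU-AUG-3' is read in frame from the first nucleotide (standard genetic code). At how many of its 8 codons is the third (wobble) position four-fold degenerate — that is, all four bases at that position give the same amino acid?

5

Codon 1 CCU (Pro): third position 4-fold.
Codon 2 GGG (Gly): third position 4-fold.
Codon 3 AUA (Ile): third position 3-fold.
Codon 4 CGC (Arg): third position 4-fold.
Codon 5 GCG (Ala): third position 4-fold.
Codon 6 UUC (Phe): third position 2-fold.
Codon 7 CCU (Pro): third position 4-fold.
Codon 8 AUG (Met): third position 1-fold.
Four-fold degenerate third positions: 5.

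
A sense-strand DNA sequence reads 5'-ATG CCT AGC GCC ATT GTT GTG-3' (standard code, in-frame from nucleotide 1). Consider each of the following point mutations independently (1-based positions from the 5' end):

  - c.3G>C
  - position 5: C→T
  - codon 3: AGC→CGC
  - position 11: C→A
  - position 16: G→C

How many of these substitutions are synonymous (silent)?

0

Codon 1: ATG (Met) → ATC (Ile) — missense.
Codon 2: CCT (Pro) → CTT (Leu) — missense.
Codon 3: AGC (Ser) → CGC (Arg) — missense.
Codon 4: GCC (Ala) → GAC (Asp) — missense.
Codon 6: GTT (Val) → CTT (Leu) — missense.
Synonymous: 0 of 5.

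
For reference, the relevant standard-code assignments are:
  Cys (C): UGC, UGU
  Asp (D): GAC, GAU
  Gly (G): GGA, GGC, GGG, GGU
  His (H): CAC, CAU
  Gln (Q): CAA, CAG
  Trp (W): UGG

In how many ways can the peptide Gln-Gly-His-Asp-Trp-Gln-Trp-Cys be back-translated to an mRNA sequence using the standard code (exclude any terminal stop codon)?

128

Gln: 2 codons.
Gly: 4 codons.
His: 2 codons.
Asp: 2 codons.
Trp: 1 codon.
Gln: 2 codons.
Trp: 1 codon.
Cys: 2 codons.
2 × 4 × 2 × 2 × 1 × 2 × 1 × 2 = 128.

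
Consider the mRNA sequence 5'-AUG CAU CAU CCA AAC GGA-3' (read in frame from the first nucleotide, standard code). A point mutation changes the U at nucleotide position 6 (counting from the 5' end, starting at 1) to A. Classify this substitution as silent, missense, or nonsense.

Position 6 falls in codon 2: CAU → His.
After the substitution the codon is CAA → Gln.
His ≠ Gln, so this is a missense mutation.

missense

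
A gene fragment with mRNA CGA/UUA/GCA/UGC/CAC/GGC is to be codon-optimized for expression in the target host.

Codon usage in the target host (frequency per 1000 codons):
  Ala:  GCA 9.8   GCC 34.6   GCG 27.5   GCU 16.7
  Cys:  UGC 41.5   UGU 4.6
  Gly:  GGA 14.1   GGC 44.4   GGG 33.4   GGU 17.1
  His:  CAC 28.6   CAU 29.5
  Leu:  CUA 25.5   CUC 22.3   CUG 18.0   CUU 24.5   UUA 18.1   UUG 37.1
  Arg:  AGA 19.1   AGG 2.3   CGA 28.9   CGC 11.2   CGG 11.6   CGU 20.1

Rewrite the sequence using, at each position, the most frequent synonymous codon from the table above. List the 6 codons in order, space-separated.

Codon 1 (Arg): best is CGA at 28.9.
Codon 2 (Leu): best is UUG at 37.1.
Codon 3 (Ala): best is GCC at 34.6.
Codon 4 (Cys): best is UGC at 41.5.
Codon 5 (His): best is CAU at 29.5.
Codon 6 (Gly): best is GGC at 44.4.

CGA UUG GCC UGC CAU GGC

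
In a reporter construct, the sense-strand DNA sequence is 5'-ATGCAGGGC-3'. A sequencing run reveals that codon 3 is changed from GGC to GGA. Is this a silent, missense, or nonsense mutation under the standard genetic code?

Position 9 falls in codon 3: GGC → Gly.
After the substitution the codon is GGA → Gly.
Both encode Gly, so the change is synonymous.

silent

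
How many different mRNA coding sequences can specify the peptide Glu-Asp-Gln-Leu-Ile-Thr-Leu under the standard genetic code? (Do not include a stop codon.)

3456

Glu: 2 codons.
Asp: 2 codons.
Gln: 2 codons.
Leu: 6 codons.
Ile: 3 codons.
Thr: 4 codons.
Leu: 6 codons.
2 × 2 × 2 × 6 × 3 × 4 × 6 = 3456.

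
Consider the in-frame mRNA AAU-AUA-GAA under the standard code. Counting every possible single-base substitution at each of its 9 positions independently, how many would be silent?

4

Codon 1 (AAU, Asn): 1 synonymous substitution.
Codon 2 (AUA, Ile): 2 synonymous substitutions.
Codon 3 (GAA, Glu): 1 synonymous substitution.
Total: 1 + 2 + 1 = 4.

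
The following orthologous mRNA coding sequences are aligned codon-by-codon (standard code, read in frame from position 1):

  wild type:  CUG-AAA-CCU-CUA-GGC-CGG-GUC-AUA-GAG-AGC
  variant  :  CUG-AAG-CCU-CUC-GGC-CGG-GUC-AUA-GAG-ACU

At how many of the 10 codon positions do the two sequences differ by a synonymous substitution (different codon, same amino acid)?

Codon 1: CUG Leu / CUG Leu — identical.
Codon 2: AAA Lys / AAG Lys — synonymous.
Codon 3: CCU Pro / CCU Pro — identical.
Codon 4: CUA Leu / CUC Leu — synonymous.
Codon 5: GGC Gly / GGC Gly — identical.
Codon 6: CGG Arg / CGG Arg — identical.
Codon 7: GUC Val / GUC Val — identical.
Codon 8: AUA Ile / AUA Ile — identical.
Codon 9: GAG Glu / GAG Glu — identical.
Codon 10: AGC Ser / ACU Thr — nonsynonymous.
Synonymous differences: 2.

2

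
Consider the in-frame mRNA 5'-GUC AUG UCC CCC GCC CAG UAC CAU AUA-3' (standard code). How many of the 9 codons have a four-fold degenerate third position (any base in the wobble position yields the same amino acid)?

4

Codon 1 GUC (Val): third position 4-fold.
Codon 2 AUG (Met): third position 1-fold.
Codon 3 UCC (Ser): third position 4-fold.
Codon 4 CCC (Pro): third position 4-fold.
Codon 5 GCC (Ala): third position 4-fold.
Codon 6 CAG (Gln): third position 2-fold.
Codon 7 UAC (Tyr): third position 2-fold.
Codon 8 CAU (His): third position 2-fold.
Codon 9 AUA (Ile): third position 3-fold.
Four-fold degenerate third positions: 4.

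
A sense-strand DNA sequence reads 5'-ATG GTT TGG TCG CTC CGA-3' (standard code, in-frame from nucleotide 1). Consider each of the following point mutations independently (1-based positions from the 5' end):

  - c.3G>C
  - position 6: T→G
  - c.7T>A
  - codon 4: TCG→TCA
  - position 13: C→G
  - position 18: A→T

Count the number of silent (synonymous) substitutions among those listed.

Codon 1: ATG (Met) → ATC (Ile) — missense.
Codon 2: GTT (Val) → GTG (Val) — synonymous.
Codon 3: TGG (Trp) → AGG (Arg) — missense.
Codon 4: TCG (Ser) → TCA (Ser) — synonymous.
Codon 5: CTC (Leu) → GTC (Val) — missense.
Codon 6: CGA (Arg) → CGT (Arg) — synonymous.
Synonymous: 3 of 6.

3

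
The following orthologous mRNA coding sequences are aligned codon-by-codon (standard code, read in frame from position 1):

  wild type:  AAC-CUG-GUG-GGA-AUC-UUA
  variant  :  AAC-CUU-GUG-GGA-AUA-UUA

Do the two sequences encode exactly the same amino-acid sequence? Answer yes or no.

yes

Codon 1: AAC Asn / AAC Asn — identical.
Codon 2: CUG Leu / CUU Leu — synonymous.
Codon 3: GUG Val / GUG Val — identical.
Codon 4: GGA Gly / GGA Gly — identical.
Codon 5: AUC Ile / AUA Ile — synonymous.
Codon 6: UUA Leu / UUA Leu — identical.
Nonsynonymous differences: 0 → same protein.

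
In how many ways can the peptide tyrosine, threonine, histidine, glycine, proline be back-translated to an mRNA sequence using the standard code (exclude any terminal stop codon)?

256

Tyr: 2 codons.
Thr: 4 codons.
His: 2 codons.
Gly: 4 codons.
Pro: 4 codons.
2 × 4 × 2 × 4 × 4 = 256.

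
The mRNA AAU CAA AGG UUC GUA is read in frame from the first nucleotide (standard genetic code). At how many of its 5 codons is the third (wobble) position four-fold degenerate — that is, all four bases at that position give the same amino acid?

Codon 1 AAU (Asn): third position 2-fold.
Codon 2 CAA (Gln): third position 2-fold.
Codon 3 AGG (Arg): third position 2-fold.
Codon 4 UUC (Phe): third position 2-fold.
Codon 5 GUA (Val): third position 4-fold.
Four-fold degenerate third positions: 1.

1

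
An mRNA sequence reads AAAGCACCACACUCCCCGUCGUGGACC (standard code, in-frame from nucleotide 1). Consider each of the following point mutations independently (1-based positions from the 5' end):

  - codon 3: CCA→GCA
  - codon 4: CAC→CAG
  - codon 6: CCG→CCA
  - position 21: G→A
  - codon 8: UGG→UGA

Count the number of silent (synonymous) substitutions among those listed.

2

Codon 3: CCA (Pro) → GCA (Ala) — missense.
Codon 4: CAC (His) → CAG (Gln) — missense.
Codon 6: CCG (Pro) → CCA (Pro) — synonymous.
Codon 7: UCG (Ser) → UCA (Ser) — synonymous.
Codon 8: UGG (Trp) → UGA (Stop) — nonsense.
Synonymous: 2 of 5.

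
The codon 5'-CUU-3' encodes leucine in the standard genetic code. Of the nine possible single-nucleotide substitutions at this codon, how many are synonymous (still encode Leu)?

3

Position 1: none → 0 synonymous.
Position 2: none → 0 synonymous.
Position 3: CUC, CUA, CUG → 3 synonymous.
Total: 0 + 0 + 3 = 3.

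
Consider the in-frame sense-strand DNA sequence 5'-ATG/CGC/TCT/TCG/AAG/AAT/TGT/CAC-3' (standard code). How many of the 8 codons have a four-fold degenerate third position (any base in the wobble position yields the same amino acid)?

Codon 1 ATG (Met): third position 1-fold.
Codon 2 CGC (Arg): third position 4-fold.
Codon 3 TCT (Ser): third position 4-fold.
Codon 4 TCG (Ser): third position 4-fold.
Codon 5 AAG (Lys): third position 2-fold.
Codon 6 AAT (Asn): third position 2-fold.
Codon 7 TGT (Cys): third position 2-fold.
Codon 8 CAC (His): third position 2-fold.
Four-fold degenerate third positions: 3.

3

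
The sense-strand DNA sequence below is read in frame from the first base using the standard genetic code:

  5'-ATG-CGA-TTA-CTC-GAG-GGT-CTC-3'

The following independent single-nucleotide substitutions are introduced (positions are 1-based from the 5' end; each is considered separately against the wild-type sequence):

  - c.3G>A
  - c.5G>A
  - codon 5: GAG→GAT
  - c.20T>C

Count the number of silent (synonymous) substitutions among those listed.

0

Codon 1: ATG (Met) → ATA (Ile) — missense.
Codon 2: CGA (Arg) → CAA (Gln) — missense.
Codon 5: GAG (Glu) → GAT (Asp) — missense.
Codon 7: CTC (Leu) → CCC (Pro) — missense.
Synonymous: 0 of 4.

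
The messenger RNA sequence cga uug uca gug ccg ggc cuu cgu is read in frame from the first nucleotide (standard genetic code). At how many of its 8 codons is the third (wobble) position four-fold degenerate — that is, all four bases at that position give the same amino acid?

7

Codon 1 CGA (Arg): third position 4-fold.
Codon 2 UUG (Leu): third position 2-fold.
Codon 3 UCA (Ser): third position 4-fold.
Codon 4 GUG (Val): third position 4-fold.
Codon 5 CCG (Pro): third position 4-fold.
Codon 6 GGC (Gly): third position 4-fold.
Codon 7 CUU (Leu): third position 4-fold.
Codon 8 CGU (Arg): third position 4-fold.
Four-fold degenerate third positions: 7.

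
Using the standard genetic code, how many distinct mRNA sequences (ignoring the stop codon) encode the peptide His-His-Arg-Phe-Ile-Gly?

His: 2 codons.
His: 2 codons.
Arg: 6 codons.
Phe: 2 codons.
Ile: 3 codons.
Gly: 4 codons.
2 × 2 × 6 × 2 × 3 × 4 = 576.

576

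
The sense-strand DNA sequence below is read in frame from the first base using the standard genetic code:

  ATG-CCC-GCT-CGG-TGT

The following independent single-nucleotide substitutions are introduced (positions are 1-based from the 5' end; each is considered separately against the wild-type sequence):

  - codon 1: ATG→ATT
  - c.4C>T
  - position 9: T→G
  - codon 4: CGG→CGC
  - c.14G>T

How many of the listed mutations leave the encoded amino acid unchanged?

Codon 1: ATG (Met) → ATT (Ile) — missense.
Codon 2: CCC (Pro) → TCC (Ser) — missense.
Codon 3: GCT (Ala) → GCG (Ala) — synonymous.
Codon 4: CGG (Arg) → CGC (Arg) — synonymous.
Codon 5: TGT (Cys) → TTT (Phe) — missense.
Synonymous: 2 of 5.

2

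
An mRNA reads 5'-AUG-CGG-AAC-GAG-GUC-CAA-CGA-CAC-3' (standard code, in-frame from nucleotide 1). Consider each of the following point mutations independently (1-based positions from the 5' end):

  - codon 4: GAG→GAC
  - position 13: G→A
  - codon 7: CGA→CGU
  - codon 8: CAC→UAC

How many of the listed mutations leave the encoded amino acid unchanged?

1

Codon 4: GAG (Glu) → GAC (Asp) — missense.
Codon 5: GUC (Val) → AUC (Ile) — missense.
Codon 7: CGA (Arg) → CGU (Arg) — synonymous.
Codon 8: CAC (His) → UAC (Tyr) — missense.
Synonymous: 1 of 4.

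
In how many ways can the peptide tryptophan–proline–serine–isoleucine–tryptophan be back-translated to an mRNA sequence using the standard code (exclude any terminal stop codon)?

Trp: 1 codon.
Pro: 4 codons.
Ser: 6 codons.
Ile: 3 codons.
Trp: 1 codon.
1 × 4 × 6 × 3 × 1 = 72.

72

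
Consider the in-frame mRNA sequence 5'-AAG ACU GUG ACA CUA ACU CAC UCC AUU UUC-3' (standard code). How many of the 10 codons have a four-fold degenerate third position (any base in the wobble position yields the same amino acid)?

Codon 1 AAG (Lys): third position 2-fold.
Codon 2 ACU (Thr): third position 4-fold.
Codon 3 GUG (Val): third position 4-fold.
Codon 4 ACA (Thr): third position 4-fold.
Codon 5 CUA (Leu): third position 4-fold.
Codon 6 ACU (Thr): third position 4-fold.
Codon 7 CAC (His): third position 2-fold.
Codon 8 UCC (Ser): third position 4-fold.
Codon 9 AUU (Ile): third position 3-fold.
Codon 10 UUC (Phe): third position 2-fold.
Four-fold degenerate third positions: 6.

6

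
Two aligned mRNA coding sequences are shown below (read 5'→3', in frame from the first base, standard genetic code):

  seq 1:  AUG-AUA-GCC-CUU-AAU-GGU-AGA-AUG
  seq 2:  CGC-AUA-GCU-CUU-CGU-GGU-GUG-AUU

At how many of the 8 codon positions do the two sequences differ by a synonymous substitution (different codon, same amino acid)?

Codon 1: AUG Met / CGC Arg — nonsynonymous.
Codon 2: AUA Ile / AUA Ile — identical.
Codon 3: GCC Ala / GCU Ala — synonymous.
Codon 4: CUU Leu / CUU Leu — identical.
Codon 5: AAU Asn / CGU Arg — nonsynonymous.
Codon 6: GGU Gly / GGU Gly — identical.
Codon 7: AGA Arg / GUG Val — nonsynonymous.
Codon 8: AUG Met / AUU Ile — nonsynonymous.
Synonymous differences: 1.

1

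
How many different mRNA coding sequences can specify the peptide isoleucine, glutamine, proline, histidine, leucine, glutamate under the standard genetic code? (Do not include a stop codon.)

Ile: 3 codons.
Gln: 2 codons.
Pro: 4 codons.
His: 2 codons.
Leu: 6 codons.
Glu: 2 codons.
3 × 2 × 4 × 2 × 6 × 2 = 576.

576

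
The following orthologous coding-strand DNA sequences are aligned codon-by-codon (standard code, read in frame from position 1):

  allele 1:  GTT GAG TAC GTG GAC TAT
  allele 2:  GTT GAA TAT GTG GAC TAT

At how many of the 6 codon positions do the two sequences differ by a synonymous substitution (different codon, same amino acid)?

Codon 1: GTT Val / GTT Val — identical.
Codon 2: GAG Glu / GAA Glu — synonymous.
Codon 3: TAC Tyr / TAT Tyr — synonymous.
Codon 4: GTG Val / GTG Val — identical.
Codon 5: GAC Asp / GAC Asp — identical.
Codon 6: TAT Tyr / TAT Tyr — identical.
Synonymous differences: 2.

2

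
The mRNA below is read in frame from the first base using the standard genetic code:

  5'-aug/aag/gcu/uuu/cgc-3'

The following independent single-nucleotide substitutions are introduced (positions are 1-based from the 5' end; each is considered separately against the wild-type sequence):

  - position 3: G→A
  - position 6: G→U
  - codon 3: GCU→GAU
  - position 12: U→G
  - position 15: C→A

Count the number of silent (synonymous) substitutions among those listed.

1

Codon 1: AUG (Met) → AUA (Ile) — missense.
Codon 2: AAG (Lys) → AAU (Asn) — missense.
Codon 3: GCU (Ala) → GAU (Asp) — missense.
Codon 4: UUU (Phe) → UUG (Leu) — missense.
Codon 5: CGC (Arg) → CGA (Arg) — synonymous.
Synonymous: 1 of 5.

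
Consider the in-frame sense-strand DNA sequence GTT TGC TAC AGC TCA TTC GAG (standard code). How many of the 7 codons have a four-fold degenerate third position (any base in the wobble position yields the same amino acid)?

Codon 1 GTT (Val): third position 4-fold.
Codon 2 TGC (Cys): third position 2-fold.
Codon 3 TAC (Tyr): third position 2-fold.
Codon 4 AGC (Ser): third position 2-fold.
Codon 5 TCA (Ser): third position 4-fold.
Codon 6 TTC (Phe): third position 2-fold.
Codon 7 GAG (Glu): third position 2-fold.
Four-fold degenerate third positions: 2.

2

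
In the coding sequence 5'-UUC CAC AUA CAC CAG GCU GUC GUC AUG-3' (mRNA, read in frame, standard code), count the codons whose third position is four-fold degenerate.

3

Codon 1 UUC (Phe): third position 2-fold.
Codon 2 CAC (His): third position 2-fold.
Codon 3 AUA (Ile): third position 3-fold.
Codon 4 CAC (His): third position 2-fold.
Codon 5 CAG (Gln): third position 2-fold.
Codon 6 GCU (Ala): third position 4-fold.
Codon 7 GUC (Val): third position 4-fold.
Codon 8 GUC (Val): third position 4-fold.
Codon 9 AUG (Met): third position 1-fold.
Four-fold degenerate third positions: 3.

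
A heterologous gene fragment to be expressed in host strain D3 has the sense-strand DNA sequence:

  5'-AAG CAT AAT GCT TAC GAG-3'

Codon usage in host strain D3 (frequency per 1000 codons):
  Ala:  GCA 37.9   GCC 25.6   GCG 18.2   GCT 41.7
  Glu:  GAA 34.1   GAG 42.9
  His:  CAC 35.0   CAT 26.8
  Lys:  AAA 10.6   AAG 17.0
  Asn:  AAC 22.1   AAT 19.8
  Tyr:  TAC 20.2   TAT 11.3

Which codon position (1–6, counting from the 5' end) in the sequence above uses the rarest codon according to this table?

1

Codon 1 AAG (Lys): 17.0 per 1000.
Codon 2 CAT (His): 26.8 per 1000.
Codon 3 AAT (Asn): 19.8 per 1000.
Codon 4 GCT (Ala): 41.7 per 1000.
Codon 5 TAC (Tyr): 20.2 per 1000.
Codon 6 GAG (Glu): 42.9 per 1000.
Lowest frequency is 17.0 at codon 1.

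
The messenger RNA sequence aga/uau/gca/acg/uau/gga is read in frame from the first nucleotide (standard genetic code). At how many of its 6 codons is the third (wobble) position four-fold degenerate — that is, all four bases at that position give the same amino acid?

3

Codon 1 AGA (Arg): third position 2-fold.
Codon 2 UAU (Tyr): third position 2-fold.
Codon 3 GCA (Ala): third position 4-fold.
Codon 4 ACG (Thr): third position 4-fold.
Codon 5 UAU (Tyr): third position 2-fold.
Codon 6 GGA (Gly): third position 4-fold.
Four-fold degenerate third positions: 3.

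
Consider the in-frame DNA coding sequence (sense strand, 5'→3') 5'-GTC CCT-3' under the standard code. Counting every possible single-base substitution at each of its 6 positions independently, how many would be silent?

6

Codon 1 (GTC, Val): 3 synonymous substitutions.
Codon 2 (CCT, Pro): 3 synonymous substitutions.
Total: 3 + 3 = 6.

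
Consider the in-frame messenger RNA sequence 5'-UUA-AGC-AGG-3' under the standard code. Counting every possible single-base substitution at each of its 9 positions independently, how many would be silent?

Codon 1 (UUA, Leu): 2 synonymous substitutions.
Codon 2 (AGC, Ser): 1 synonymous substitution.
Codon 3 (AGG, Arg): 2 synonymous substitutions.
Total: 2 + 1 + 2 = 5.

5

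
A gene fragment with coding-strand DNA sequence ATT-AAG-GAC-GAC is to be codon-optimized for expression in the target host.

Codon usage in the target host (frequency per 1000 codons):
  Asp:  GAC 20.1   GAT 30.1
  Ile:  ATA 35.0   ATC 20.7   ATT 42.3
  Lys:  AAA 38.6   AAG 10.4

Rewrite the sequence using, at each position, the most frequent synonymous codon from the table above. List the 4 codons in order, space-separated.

ATT AAA GAT GAT

Codon 1 (Ile): best is ATT at 42.3.
Codon 2 (Lys): best is AAA at 38.6.
Codon 3 (Asp): best is GAT at 30.1.
Codon 4 (Asp): best is GAT at 30.1.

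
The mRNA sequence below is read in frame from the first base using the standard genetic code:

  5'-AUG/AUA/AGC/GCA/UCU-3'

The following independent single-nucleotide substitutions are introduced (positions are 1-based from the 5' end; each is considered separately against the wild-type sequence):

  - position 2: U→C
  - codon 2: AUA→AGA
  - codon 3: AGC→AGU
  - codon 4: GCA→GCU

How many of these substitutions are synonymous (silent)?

2

Codon 1: AUG (Met) → ACG (Thr) — missense.
Codon 2: AUA (Ile) → AGA (Arg) — missense.
Codon 3: AGC (Ser) → AGU (Ser) — synonymous.
Codon 4: GCA (Ala) → GCU (Ala) — synonymous.
Synonymous: 2 of 4.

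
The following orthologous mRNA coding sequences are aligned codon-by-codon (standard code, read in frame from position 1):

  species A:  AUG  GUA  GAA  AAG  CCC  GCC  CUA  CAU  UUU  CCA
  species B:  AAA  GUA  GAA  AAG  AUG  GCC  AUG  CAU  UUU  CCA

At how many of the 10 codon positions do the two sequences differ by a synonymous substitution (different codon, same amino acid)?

Codon 1: AUG Met / AAA Lys — nonsynonymous.
Codon 2: GUA Val / GUA Val — identical.
Codon 3: GAA Glu / GAA Glu — identical.
Codon 4: AAG Lys / AAG Lys — identical.
Codon 5: CCC Pro / AUG Met — nonsynonymous.
Codon 6: GCC Ala / GCC Ala — identical.
Codon 7: CUA Leu / AUG Met — nonsynonymous.
Codon 8: CAU His / CAU His — identical.
Codon 9: UUU Phe / UUU Phe — identical.
Codon 10: CCA Pro / CCA Pro — identical.
Synonymous differences: 0.

0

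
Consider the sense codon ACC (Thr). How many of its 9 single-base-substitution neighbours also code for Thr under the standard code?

Position 1: none → 0 synonymous.
Position 2: none → 0 synonymous.
Position 3: ACU, ACA, ACG → 3 synonymous.
Total: 0 + 0 + 3 = 3.

3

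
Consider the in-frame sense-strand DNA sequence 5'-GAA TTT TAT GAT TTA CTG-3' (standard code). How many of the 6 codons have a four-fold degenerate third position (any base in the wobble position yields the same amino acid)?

Codon 1 GAA (Glu): third position 2-fold.
Codon 2 TTT (Phe): third position 2-fold.
Codon 3 TAT (Tyr): third position 2-fold.
Codon 4 GAT (Asp): third position 2-fold.
Codon 5 TTA (Leu): third position 2-fold.
Codon 6 CTG (Leu): third position 4-fold.
Four-fold degenerate third positions: 1.

1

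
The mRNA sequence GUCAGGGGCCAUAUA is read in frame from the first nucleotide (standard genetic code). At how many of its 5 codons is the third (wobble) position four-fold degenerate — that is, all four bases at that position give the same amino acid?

Codon 1 GUC (Val): third position 4-fold.
Codon 2 AGG (Arg): third position 2-fold.
Codon 3 GGC (Gly): third position 4-fold.
Codon 4 CAU (His): third position 2-fold.
Codon 5 AUA (Ile): third position 3-fold.
Four-fold degenerate third positions: 2.

2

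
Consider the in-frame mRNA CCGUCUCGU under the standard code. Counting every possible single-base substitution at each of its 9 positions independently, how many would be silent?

Codon 1 (CCG, Pro): 3 synonymous substitutions.
Codon 2 (UCU, Ser): 3 synonymous substitutions.
Codon 3 (CGU, Arg): 3 synonymous substitutions.
Total: 3 + 3 + 3 = 9.

9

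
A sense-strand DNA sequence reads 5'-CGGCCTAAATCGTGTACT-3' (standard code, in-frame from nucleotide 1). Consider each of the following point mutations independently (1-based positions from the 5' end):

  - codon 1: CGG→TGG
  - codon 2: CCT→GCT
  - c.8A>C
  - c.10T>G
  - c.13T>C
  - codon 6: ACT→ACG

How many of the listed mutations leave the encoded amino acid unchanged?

Codon 1: CGG (Arg) → TGG (Trp) — missense.
Codon 2: CCT (Pro) → GCT (Ala) — missense.
Codon 3: AAA (Lys) → ACA (Thr) — missense.
Codon 4: TCG (Ser) → GCG (Ala) — missense.
Codon 5: TGT (Cys) → CGT (Arg) — missense.
Codon 6: ACT (Thr) → ACG (Thr) — synonymous.
Synonymous: 1 of 6.

1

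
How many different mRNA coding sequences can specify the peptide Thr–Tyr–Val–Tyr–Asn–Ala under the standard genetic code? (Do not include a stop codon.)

512

Thr: 4 codons.
Tyr: 2 codons.
Val: 4 codons.
Tyr: 2 codons.
Asn: 2 codons.
Ala: 4 codons.
4 × 2 × 4 × 2 × 2 × 4 = 512.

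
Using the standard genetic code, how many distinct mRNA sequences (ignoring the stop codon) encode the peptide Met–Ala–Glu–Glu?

Met: 1 codon.
Ala: 4 codons.
Glu: 2 codons.
Glu: 2 codons.
1 × 4 × 2 × 2 = 16.

16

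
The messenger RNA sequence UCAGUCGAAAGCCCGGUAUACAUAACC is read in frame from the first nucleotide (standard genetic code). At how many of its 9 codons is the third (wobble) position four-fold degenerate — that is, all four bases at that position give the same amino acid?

5

Codon 1 UCA (Ser): third position 4-fold.
Codon 2 GUC (Val): third position 4-fold.
Codon 3 GAA (Glu): third position 2-fold.
Codon 4 AGC (Ser): third position 2-fold.
Codon 5 CCG (Pro): third position 4-fold.
Codon 6 GUA (Val): third position 4-fold.
Codon 7 UAC (Tyr): third position 2-fold.
Codon 8 AUA (Ile): third position 3-fold.
Codon 9 ACC (Thr): third position 4-fold.
Four-fold degenerate third positions: 5.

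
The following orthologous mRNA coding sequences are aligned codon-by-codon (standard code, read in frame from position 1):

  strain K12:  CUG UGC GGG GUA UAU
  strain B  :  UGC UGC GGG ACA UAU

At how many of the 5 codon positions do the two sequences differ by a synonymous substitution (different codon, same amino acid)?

Codon 1: CUG Leu / UGC Cys — nonsynonymous.
Codon 2: UGC Cys / UGC Cys — identical.
Codon 3: GGG Gly / GGG Gly — identical.
Codon 4: GUA Val / ACA Thr — nonsynonymous.
Codon 5: UAU Tyr / UAU Tyr — identical.
Synonymous differences: 0.

0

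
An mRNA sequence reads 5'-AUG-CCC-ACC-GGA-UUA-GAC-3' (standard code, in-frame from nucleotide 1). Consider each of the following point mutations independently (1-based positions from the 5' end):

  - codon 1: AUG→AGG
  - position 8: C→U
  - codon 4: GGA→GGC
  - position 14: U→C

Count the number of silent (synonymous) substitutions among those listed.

1

Codon 1: AUG (Met) → AGG (Arg) — missense.
Codon 3: ACC (Thr) → AUC (Ile) — missense.
Codon 4: GGA (Gly) → GGC (Gly) — synonymous.
Codon 5: UUA (Leu) → UCA (Ser) — missense.
Synonymous: 1 of 4.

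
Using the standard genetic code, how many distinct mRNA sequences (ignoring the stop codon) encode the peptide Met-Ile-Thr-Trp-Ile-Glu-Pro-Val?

Met: 1 codon.
Ile: 3 codons.
Thr: 4 codons.
Trp: 1 codon.
Ile: 3 codons.
Glu: 2 codons.
Pro: 4 codons.
Val: 4 codons.
1 × 3 × 4 × 1 × 3 × 2 × 4 × 4 = 1152.

1152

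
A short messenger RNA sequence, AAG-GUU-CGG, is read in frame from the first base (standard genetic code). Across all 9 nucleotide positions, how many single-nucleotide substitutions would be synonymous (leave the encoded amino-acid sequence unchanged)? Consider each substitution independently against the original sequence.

8

Codon 1 (AAG, Lys): 1 synonymous substitution.
Codon 2 (GUU, Val): 3 synonymous substitutions.
Codon 3 (CGG, Arg): 4 synonymous substitutions.
Total: 1 + 3 + 4 = 8.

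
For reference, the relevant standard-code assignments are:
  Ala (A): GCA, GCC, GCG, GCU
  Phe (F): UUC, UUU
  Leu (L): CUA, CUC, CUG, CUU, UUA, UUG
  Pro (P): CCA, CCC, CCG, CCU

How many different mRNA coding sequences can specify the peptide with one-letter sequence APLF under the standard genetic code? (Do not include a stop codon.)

192

Ala: 4 codons.
Pro: 4 codons.
Leu: 6 codons.
Phe: 2 codons.
4 × 4 × 6 × 2 = 192.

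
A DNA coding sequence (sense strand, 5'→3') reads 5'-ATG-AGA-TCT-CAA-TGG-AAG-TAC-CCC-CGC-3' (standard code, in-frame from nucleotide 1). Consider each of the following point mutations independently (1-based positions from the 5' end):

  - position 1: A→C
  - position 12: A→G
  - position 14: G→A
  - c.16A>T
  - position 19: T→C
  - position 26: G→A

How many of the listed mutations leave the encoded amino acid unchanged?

1

Codon 1: ATG (Met) → CTG (Leu) — missense.
Codon 4: CAA (Gln) → CAG (Gln) — synonymous.
Codon 5: TGG (Trp) → TAG (Stop) — nonsense.
Codon 6: AAG (Lys) → TAG (Stop) — nonsense.
Codon 7: TAC (Tyr) → CAC (His) — missense.
Codon 9: CGC (Arg) → CAC (His) — missense.
Synonymous: 1 of 6.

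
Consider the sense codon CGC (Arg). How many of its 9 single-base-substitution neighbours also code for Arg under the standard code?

Position 1: none → 0 synonymous.
Position 2: none → 0 synonymous.
Position 3: CGT, CGA, CGG → 3 synonymous.
Total: 0 + 0 + 3 = 3.

3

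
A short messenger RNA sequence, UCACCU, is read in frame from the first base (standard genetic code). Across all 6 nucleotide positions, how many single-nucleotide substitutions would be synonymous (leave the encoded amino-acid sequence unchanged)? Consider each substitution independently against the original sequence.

6

Codon 1 (UCA, Ser): 3 synonymous substitutions.
Codon 2 (CCU, Pro): 3 synonymous substitutions.
Total: 3 + 3 = 6.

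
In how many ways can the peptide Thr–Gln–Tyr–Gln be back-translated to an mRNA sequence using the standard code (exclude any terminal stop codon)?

32

Thr: 4 codons.
Gln: 2 codons.
Tyr: 2 codons.
Gln: 2 codons.
4 × 2 × 2 × 2 = 32.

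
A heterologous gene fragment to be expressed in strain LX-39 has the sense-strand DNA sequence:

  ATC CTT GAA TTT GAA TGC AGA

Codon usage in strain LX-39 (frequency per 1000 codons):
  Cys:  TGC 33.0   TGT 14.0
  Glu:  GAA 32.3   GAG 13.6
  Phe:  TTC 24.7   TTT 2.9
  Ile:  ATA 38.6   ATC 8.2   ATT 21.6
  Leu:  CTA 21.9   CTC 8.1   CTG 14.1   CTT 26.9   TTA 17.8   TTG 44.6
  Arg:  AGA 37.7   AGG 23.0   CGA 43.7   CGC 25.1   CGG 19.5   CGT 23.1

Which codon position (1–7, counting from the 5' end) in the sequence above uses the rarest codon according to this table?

4

Codon 1 ATC (Ile): 8.2 per 1000.
Codon 2 CTT (Leu): 26.9 per 1000.
Codon 3 GAA (Glu): 32.3 per 1000.
Codon 4 TTT (Phe): 2.9 per 1000.
Codon 5 GAA (Glu): 32.3 per 1000.
Codon 6 TGC (Cys): 33.0 per 1000.
Codon 7 AGA (Arg): 37.7 per 1000.
Lowest frequency is 2.9 at codon 4.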